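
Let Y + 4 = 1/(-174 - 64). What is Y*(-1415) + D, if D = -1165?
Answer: 1071225/238 ≈ 4500.9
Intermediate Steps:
Y = -953/238 (Y = -4 + 1/(-174 - 64) = -4 + 1/(-238) = -4 - 1/238 = -953/238 ≈ -4.0042)
Y*(-1415) + D = -953/238*(-1415) - 1165 = 1348495/238 - 1165 = 1071225/238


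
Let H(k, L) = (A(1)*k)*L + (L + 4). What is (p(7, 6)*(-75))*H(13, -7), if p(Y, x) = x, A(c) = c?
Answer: 42300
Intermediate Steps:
H(k, L) = 4 + L + L*k (H(k, L) = (1*k)*L + (L + 4) = k*L + (4 + L) = L*k + (4 + L) = 4 + L + L*k)
(p(7, 6)*(-75))*H(13, -7) = (6*(-75))*(4 - 7 - 7*13) = -450*(4 - 7 - 91) = -450*(-94) = 42300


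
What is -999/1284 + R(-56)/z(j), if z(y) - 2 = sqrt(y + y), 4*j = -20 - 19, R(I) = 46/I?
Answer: (-2331*sqrt(78) + 14246*I)/(2996*(sqrt(78) - 4*I)) ≈ -0.84795 + 0.15435*I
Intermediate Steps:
j = -39/4 (j = (-20 - 19)/4 = (1/4)*(-39) = -39/4 ≈ -9.7500)
z(y) = 2 + sqrt(2)*sqrt(y) (z(y) = 2 + sqrt(y + y) = 2 + sqrt(2*y) = 2 + sqrt(2)*sqrt(y))
-999/1284 + R(-56)/z(j) = -999/1284 + (46/(-56))/(2 + sqrt(2)*sqrt(-39/4)) = -999*1/1284 + (46*(-1/56))/(2 + sqrt(2)*(I*sqrt(39)/2)) = -333/428 - 23/(28*(2 + I*sqrt(78)/2))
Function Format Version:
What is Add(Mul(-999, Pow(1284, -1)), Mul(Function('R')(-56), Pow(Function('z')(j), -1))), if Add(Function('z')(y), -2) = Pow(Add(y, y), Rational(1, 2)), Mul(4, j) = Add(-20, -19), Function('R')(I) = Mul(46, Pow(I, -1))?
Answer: Mul(Rational(1, 2996), Pow(Add(Pow(78, Rational(1, 2)), Mul(-4, I)), -1), Add(Mul(-2331, Pow(78, Rational(1, 2))), Mul(14246, I))) ≈ Add(-0.84795, Mul(0.15435, I))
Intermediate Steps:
j = Rational(-39, 4) (j = Mul(Rational(1, 4), Add(-20, -19)) = Mul(Rational(1, 4), -39) = Rational(-39, 4) ≈ -9.7500)
Function('z')(y) = Add(2, Mul(Pow(2, Rational(1, 2)), Pow(y, Rational(1, 2)))) (Function('z')(y) = Add(2, Pow(Add(y, y), Rational(1, 2))) = Add(2, Pow(Mul(2, y), Rational(1, 2))) = Add(2, Mul(Pow(2, Rational(1, 2)), Pow(y, Rational(1, 2)))))
Add(Mul(-999, Pow(1284, -1)), Mul(Function('R')(-56), Pow(Function('z')(j), -1))) = Add(Mul(-999, Pow(1284, -1)), Mul(Mul(46, Pow(-56, -1)), Pow(Add(2, Mul(Pow(2, Rational(1, 2)), Pow(Rational(-39, 4), Rational(1, 2)))), -1))) = Add(Mul(-999, Rational(1, 1284)), Mul(Mul(46, Rational(-1, 56)), Pow(Add(2, Mul(Pow(2, Rational(1, 2)), Mul(Rational(1, 2), I, Pow(39, Rational(1, 2))))), -1))) = Add(Rational(-333, 428), Mul(Rational(-23, 28), Pow(Add(2, Mul(Rational(1, 2), I, Pow(78, Rational(1, 2)))), -1)))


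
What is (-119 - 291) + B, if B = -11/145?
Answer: -59461/145 ≈ -410.08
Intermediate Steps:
B = -11/145 (B = -11*1/145 = -11/145 ≈ -0.075862)
(-119 - 291) + B = (-119 - 291) - 11/145 = -410 - 11/145 = -59461/145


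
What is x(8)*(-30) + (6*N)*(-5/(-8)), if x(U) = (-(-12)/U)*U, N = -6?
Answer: -765/2 ≈ -382.50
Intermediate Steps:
x(U) = 12 (x(U) = (12/U)*U = 12)
x(8)*(-30) + (6*N)*(-5/(-8)) = 12*(-30) + (6*(-6))*(-5/(-8)) = -360 - (-180)*(-1)/8 = -360 - 36*5/8 = -360 - 45/2 = -765/2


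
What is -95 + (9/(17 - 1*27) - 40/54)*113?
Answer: -75709/270 ≈ -280.40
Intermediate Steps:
-95 + (9/(17 - 1*27) - 40/54)*113 = -95 + (9/(17 - 27) - 40*1/54)*113 = -95 + (9/(-10) - 20/27)*113 = -95 + (9*(-⅒) - 20/27)*113 = -95 + (-9/10 - 20/27)*113 = -95 - 443/270*113 = -95 - 50059/270 = -75709/270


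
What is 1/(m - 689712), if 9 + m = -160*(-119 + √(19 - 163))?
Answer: -670681/449816690161 + 1920*I/449816690161 ≈ -1.491e-6 + 4.2684e-9*I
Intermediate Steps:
m = 19031 - 1920*I (m = -9 - 160*(-119 + √(19 - 163)) = -9 - 160*(-119 + √(-144)) = -9 - 160*(-119 + 12*I) = -9 + (19040 - 1920*I) = 19031 - 1920*I ≈ 19031.0 - 1920.0*I)
1/(m - 689712) = 1/((19031 - 1920*I) - 689712) = 1/(-670681 - 1920*I) = (-670681 + 1920*I)/449816690161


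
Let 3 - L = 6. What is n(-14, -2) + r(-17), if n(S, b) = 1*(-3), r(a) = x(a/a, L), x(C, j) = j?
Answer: -6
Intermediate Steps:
L = -3 (L = 3 - 1*6 = 3 - 6 = -3)
r(a) = -3
n(S, b) = -3
n(-14, -2) + r(-17) = -3 - 3 = -6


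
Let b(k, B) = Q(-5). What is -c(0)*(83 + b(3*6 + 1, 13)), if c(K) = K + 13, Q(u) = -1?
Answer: -1066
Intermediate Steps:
c(K) = 13 + K
b(k, B) = -1
-c(0)*(83 + b(3*6 + 1, 13)) = -(13 + 0)*(83 - 1) = -13*82 = -1*1066 = -1066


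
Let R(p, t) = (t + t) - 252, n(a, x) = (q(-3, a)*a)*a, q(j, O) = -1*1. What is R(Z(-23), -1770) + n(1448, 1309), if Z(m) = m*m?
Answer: -2100496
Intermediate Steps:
Z(m) = m²
q(j, O) = -1
n(a, x) = -a² (n(a, x) = (-a)*a = -a²)
R(p, t) = -252 + 2*t (R(p, t) = 2*t - 252 = -252 + 2*t)
R(Z(-23), -1770) + n(1448, 1309) = (-252 + 2*(-1770)) - 1*1448² = (-252 - 3540) - 1*2096704 = -3792 - 2096704 = -2100496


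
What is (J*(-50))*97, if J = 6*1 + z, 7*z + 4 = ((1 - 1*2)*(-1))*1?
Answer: -189150/7 ≈ -27021.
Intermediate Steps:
z = -3/7 (z = -4/7 + (((1 - 1*2)*(-1))*1)/7 = -4/7 + (((1 - 2)*(-1))*1)/7 = -4/7 + (-1*(-1)*1)/7 = -4/7 + (1*1)/7 = -4/7 + (⅐)*1 = -4/7 + ⅐ = -3/7 ≈ -0.42857)
J = 39/7 (J = 6*1 - 3/7 = 6 - 3/7 = 39/7 ≈ 5.5714)
(J*(-50))*97 = ((39/7)*(-50))*97 = -1950/7*97 = -189150/7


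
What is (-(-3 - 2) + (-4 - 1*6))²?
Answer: 25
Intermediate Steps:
(-(-3 - 2) + (-4 - 1*6))² = (-1*(-5) + (-4 - 6))² = (5 - 10)² = (-5)² = 25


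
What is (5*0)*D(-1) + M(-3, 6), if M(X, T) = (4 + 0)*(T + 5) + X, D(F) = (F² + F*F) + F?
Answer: 41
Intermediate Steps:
D(F) = F + 2*F² (D(F) = (F² + F²) + F = 2*F² + F = F + 2*F²)
M(X, T) = 20 + X + 4*T (M(X, T) = 4*(5 + T) + X = (20 + 4*T) + X = 20 + X + 4*T)
(5*0)*D(-1) + M(-3, 6) = (5*0)*(-(1 + 2*(-1))) + (20 - 3 + 4*6) = 0*(-(1 - 2)) + (20 - 3 + 24) = 0*(-1*(-1)) + 41 = 0*1 + 41 = 0 + 41 = 41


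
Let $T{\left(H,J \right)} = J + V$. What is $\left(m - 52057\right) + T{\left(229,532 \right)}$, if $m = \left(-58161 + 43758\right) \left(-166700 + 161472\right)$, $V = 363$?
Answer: $75247722$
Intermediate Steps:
$T{\left(H,J \right)} = 363 + J$ ($T{\left(H,J \right)} = J + 363 = 363 + J$)
$m = 75298884$ ($m = \left(-14403\right) \left(-5228\right) = 75298884$)
$\left(m - 52057\right) + T{\left(229,532 \right)} = \left(75298884 - 52057\right) + \left(363 + 532\right) = 75246827 + 895 = 75247722$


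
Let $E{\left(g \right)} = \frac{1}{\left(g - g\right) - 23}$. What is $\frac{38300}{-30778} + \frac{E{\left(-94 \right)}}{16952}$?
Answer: $- \frac{7466523789}{6000109544} \approx -1.2444$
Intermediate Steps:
$E{\left(g \right)} = - \frac{1}{23}$ ($E{\left(g \right)} = \frac{1}{0 - 23} = \frac{1}{-23} = - \frac{1}{23}$)
$\frac{38300}{-30778} + \frac{E{\left(-94 \right)}}{16952} = \frac{38300}{-30778} - \frac{1}{23 \cdot 16952} = 38300 \left(- \frac{1}{30778}\right) - \frac{1}{389896} = - \frac{19150}{15389} - \frac{1}{389896} = - \frac{7466523789}{6000109544}$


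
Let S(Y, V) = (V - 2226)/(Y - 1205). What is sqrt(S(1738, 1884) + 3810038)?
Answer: 2*sqrt(270597425774)/533 ≈ 1951.9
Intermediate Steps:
S(Y, V) = (-2226 + V)/(-1205 + Y)
sqrt(S(1738, 1884) + 3810038) = sqrt((-2226 + 1884)/(-1205 + 1738) + 3810038) = sqrt(-342/533 + 3810038) = sqrt(2030749912/533) = 2*sqrt(270597425774)/533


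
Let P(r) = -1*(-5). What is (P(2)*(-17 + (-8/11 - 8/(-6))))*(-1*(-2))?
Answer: -5410/33 ≈ -163.94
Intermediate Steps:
P(r) = 5
(P(2)*(-17 + (-8/11 - 8/(-6))))*(-1*(-2)) = (5*(-17 + (-8/11 - 8/(-6))))*(-1*(-2)) = (5*(-17 + (-8*1/11 - 8*(-⅙))))*2 = (5*(-17 + (-8/11 + 4/3)))*2 = (5*(-17 + 20/33))*2 = (5*(-541/33))*2 = -2705/33*2 = -5410/33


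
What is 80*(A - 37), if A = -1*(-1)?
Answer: -2880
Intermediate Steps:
A = 1
80*(A - 37) = 80*(1 - 37) = 80*(-36) = -2880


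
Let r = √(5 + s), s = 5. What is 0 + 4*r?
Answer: 4*√10 ≈ 12.649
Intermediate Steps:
r = √10 (r = √(5 + 5) = √10 ≈ 3.1623)
0 + 4*r = 0 + 4*√10 = 4*√10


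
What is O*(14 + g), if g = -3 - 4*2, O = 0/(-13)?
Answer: 0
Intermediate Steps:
O = 0 (O = 0*(-1/13) = 0)
g = -11 (g = -3 - 8 = -11)
O*(14 + g) = 0*(14 - 11) = 0*3 = 0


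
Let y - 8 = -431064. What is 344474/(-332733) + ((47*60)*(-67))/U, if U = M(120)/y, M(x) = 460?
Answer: 1354950667062554/7652859 ≈ 1.7705e+8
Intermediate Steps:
y = -431056 (y = 8 - 431064 = -431056)
U = -115/107764 (U = 460/(-431056) = 460*(-1/431056) = -115/107764 ≈ -0.0010671)
344474/(-332733) + ((47*60)*(-67))/U = 344474/(-332733) + ((47*60)*(-67))/(-115/107764) = 344474*(-1/332733) + (2820*(-67))*(-107764/115) = -344474/332733 - 188940*(-107764/115) = -344474/332733 + 4072186032/23 = 1354950667062554/7652859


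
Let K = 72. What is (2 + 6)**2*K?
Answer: 4608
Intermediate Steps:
(2 + 6)**2*K = (2 + 6)**2*72 = 8**2*72 = 64*72 = 4608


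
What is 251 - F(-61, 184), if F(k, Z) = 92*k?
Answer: 5863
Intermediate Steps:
251 - F(-61, 184) = 251 - 92*(-61) = 251 - 1*(-5612) = 251 + 5612 = 5863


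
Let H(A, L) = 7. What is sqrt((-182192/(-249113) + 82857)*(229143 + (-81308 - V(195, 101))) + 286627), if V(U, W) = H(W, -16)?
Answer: 5*sqrt(30405536938494627871)/249113 ≈ 1.1068e+5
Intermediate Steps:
V(U, W) = 7
sqrt((-182192/(-249113) + 82857)*(229143 + (-81308 - V(195, 101))) + 286627) = sqrt((-182192/(-249113) + 82857)*(229143 + (-81308 - 1*7)) + 286627) = sqrt((-182192*(-1/249113) + 82857)*(229143 + (-81308 - 7)) + 286627) = sqrt((182192/249113 + 82857)*(229143 - 81315) + 286627) = sqrt((20640938033/249113)*147828 + 286627) = sqrt(3051308587542324/249113 + 286627) = sqrt(3051379990054175/249113) = 5*sqrt(30405536938494627871)/249113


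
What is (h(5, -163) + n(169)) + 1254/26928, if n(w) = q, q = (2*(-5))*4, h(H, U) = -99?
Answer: -56693/408 ≈ -138.95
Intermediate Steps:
q = -40 (q = -10*4 = -40)
n(w) = -40
(h(5, -163) + n(169)) + 1254/26928 = (-99 - 40) + 1254/26928 = -139 + 1254*(1/26928) = -139 + 19/408 = -56693/408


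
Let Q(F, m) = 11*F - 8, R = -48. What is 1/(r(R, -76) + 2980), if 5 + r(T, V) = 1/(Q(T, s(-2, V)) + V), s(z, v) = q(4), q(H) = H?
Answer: 612/1820699 ≈ 0.00033613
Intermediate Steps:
s(z, v) = 4
Q(F, m) = -8 + 11*F
r(T, V) = -5 + 1/(-8 + V + 11*T) (r(T, V) = -5 + 1/((-8 + 11*T) + V) = -5 + 1/(-8 + V + 11*T))
1/(r(R, -76) + 2980) = 1/((41 - 55*(-48) - 5*(-76))/(-8 - 76 + 11*(-48)) + 2980) = 1/((41 + 2640 + 380)/(-8 - 76 - 528) + 2980) = 1/(3061/(-612) + 2980) = 1/(-1/612*3061 + 2980) = 1/(-3061/612 + 2980) = 1/(1820699/612) = 612/1820699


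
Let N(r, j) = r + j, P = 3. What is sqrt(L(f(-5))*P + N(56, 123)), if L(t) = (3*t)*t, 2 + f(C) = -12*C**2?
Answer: sqrt(821015) ≈ 906.10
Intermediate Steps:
f(C) = -2 - 12*C**2
L(t) = 3*t**2
N(r, j) = j + r
sqrt(L(f(-5))*P + N(56, 123)) = sqrt((3*(-2 - 12*(-5)**2)**2)*3 + (123 + 56)) = sqrt((3*(-2 - 12*25)**2)*3 + 179) = sqrt((3*(-2 - 300)**2)*3 + 179) = sqrt((3*(-302)**2)*3 + 179) = sqrt((3*91204)*3 + 179) = sqrt(273612*3 + 179) = sqrt(820836 + 179) = sqrt(821015)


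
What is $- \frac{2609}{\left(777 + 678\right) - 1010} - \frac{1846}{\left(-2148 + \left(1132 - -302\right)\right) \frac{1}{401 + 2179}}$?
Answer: $\frac{352921629}{52955} \approx 6664.6$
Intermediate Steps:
$- \frac{2609}{\left(777 + 678\right) - 1010} - \frac{1846}{\left(-2148 + \left(1132 - -302\right)\right) \frac{1}{401 + 2179}} = - \frac{2609}{1455 - 1010} - \frac{1846}{\left(-2148 + \left(1132 + 302\right)\right) \frac{1}{2580}} = - \frac{2609}{445} - \frac{1846}{\left(-2148 + 1434\right) \frac{1}{2580}} = \left(-2609\right) \frac{1}{445} - \frac{1846}{\left(-714\right) \frac{1}{2580}} = - \frac{2609}{445} - \frac{1846}{- \frac{119}{430}} = - \frac{2609}{445} - - \frac{793780}{119} = - \frac{2609}{445} + \frac{793780}{119} = \frac{352921629}{52955}$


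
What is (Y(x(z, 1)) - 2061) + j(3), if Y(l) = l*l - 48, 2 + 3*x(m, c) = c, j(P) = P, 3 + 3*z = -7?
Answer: -18953/9 ≈ -2105.9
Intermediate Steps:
z = -10/3 (z = -1 + (1/3)*(-7) = -1 - 7/3 = -10/3 ≈ -3.3333)
x(m, c) = -2/3 + c/3
Y(l) = -48 + l**2 (Y(l) = l**2 - 48 = -48 + l**2)
(Y(x(z, 1)) - 2061) + j(3) = ((-48 + (-2/3 + (1/3)*1)**2) - 2061) + 3 = ((-48 + (-2/3 + 1/3)**2) - 2061) + 3 = ((-48 + (-1/3)**2) - 2061) + 3 = ((-48 + 1/9) - 2061) + 3 = (-431/9 - 2061) + 3 = -18980/9 + 3 = -18953/9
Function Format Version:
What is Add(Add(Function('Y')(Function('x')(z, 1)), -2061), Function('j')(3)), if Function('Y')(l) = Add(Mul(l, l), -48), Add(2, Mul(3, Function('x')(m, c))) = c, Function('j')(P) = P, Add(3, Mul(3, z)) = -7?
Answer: Rational(-18953, 9) ≈ -2105.9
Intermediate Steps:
z = Rational(-10, 3) (z = Add(-1, Mul(Rational(1, 3), -7)) = Add(-1, Rational(-7, 3)) = Rational(-10, 3) ≈ -3.3333)
Function('x')(m, c) = Add(Rational(-2, 3), Mul(Rational(1, 3), c))
Function('Y')(l) = Add(-48, Pow(l, 2)) (Function('Y')(l) = Add(Pow(l, 2), -48) = Add(-48, Pow(l, 2)))
Add(Add(Function('Y')(Function('x')(z, 1)), -2061), Function('j')(3)) = Add(Add(Add(-48, Pow(Add(Rational(-2, 3), Mul(Rational(1, 3), 1)), 2)), -2061), 3) = Add(Add(Add(-48, Pow(Add(Rational(-2, 3), Rational(1, 3)), 2)), -2061), 3) = Add(Add(Add(-48, Pow(Rational(-1, 3), 2)), -2061), 3) = Add(Add(Add(-48, Rational(1, 9)), -2061), 3) = Add(Add(Rational(-431, 9), -2061), 3) = Add(Rational(-18980, 9), 3) = Rational(-18953, 9)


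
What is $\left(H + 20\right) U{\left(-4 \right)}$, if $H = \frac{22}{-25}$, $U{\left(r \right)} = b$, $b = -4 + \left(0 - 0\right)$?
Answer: $- \frac{1912}{25} \approx -76.48$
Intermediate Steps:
$b = -4$ ($b = -4 + \left(0 + 0\right) = -4 + 0 = -4$)
$U{\left(r \right)} = -4$
$H = - \frac{22}{25}$ ($H = 22 \left(- \frac{1}{25}\right) = - \frac{22}{25} \approx -0.88$)
$\left(H + 20\right) U{\left(-4 \right)} = \left(- \frac{22}{25} + 20\right) \left(-4\right) = \frac{478}{25} \left(-4\right) = - \frac{1912}{25}$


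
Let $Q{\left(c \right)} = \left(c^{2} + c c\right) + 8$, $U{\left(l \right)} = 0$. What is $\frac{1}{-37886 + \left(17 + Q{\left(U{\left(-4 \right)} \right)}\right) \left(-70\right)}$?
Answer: $- \frac{1}{39636} \approx -2.523 \cdot 10^{-5}$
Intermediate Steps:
$Q{\left(c \right)} = 8 + 2 c^{2}$ ($Q{\left(c \right)} = \left(c^{2} + c^{2}\right) + 8 = 2 c^{2} + 8 = 8 + 2 c^{2}$)
$\frac{1}{-37886 + \left(17 + Q{\left(U{\left(-4 \right)} \right)}\right) \left(-70\right)} = \frac{1}{-37886 + \left(17 + \left(8 + 2 \cdot 0^{2}\right)\right) \left(-70\right)} = \frac{1}{-37886 + \left(17 + \left(8 + 2 \cdot 0\right)\right) \left(-70\right)} = \frac{1}{-37886 + \left(17 + \left(8 + 0\right)\right) \left(-70\right)} = \frac{1}{-37886 + \left(17 + 8\right) \left(-70\right)} = \frac{1}{-37886 + 25 \left(-70\right)} = \frac{1}{-37886 - 1750} = \frac{1}{-39636} = - \frac{1}{39636}$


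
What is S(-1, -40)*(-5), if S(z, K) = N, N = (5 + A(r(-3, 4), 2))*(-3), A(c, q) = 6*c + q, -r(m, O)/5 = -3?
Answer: 1455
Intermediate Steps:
r(m, O) = 15 (r(m, O) = -5*(-3) = 15)
A(c, q) = q + 6*c
N = -291 (N = (5 + (2 + 6*15))*(-3) = (5 + (2 + 90))*(-3) = (5 + 92)*(-3) = 97*(-3) = -291)
S(z, K) = -291
S(-1, -40)*(-5) = -291*(-5) = 1455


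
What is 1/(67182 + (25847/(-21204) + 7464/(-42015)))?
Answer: 296962020/19950087684853 ≈ 1.4885e-5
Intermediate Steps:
1/(67182 + (25847/(-21204) + 7464/(-42015))) = 1/(67182 + (25847*(-1/21204) + 7464*(-1/42015))) = 1/(67182 + (-25847/21204 - 2488/14005)) = 1/(67182 - 414742787/296962020) = 1/(19950087684853/296962020) = 296962020/19950087684853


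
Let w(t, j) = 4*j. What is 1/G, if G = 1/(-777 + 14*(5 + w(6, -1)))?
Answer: -763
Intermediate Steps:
G = -1/763 (G = 1/(-777 + 14*(5 + 4*(-1))) = 1/(-777 + 14*(5 - 4)) = 1/(-777 + 14*1) = 1/(-777 + 14) = 1/(-763) = -1/763 ≈ -0.0013106)
1/G = 1/(-1/763) = -763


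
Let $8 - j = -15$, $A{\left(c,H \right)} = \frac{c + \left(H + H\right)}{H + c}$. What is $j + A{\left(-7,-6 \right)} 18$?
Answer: $\frac{641}{13} \approx 49.308$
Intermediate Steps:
$A{\left(c,H \right)} = \frac{c + 2 H}{H + c}$
$j = 23$ ($j = 8 - -15 = 8 + 15 = 23$)
$j + A{\left(-7,-6 \right)} 18 = 23 + \frac{-7 + 2 \left(-6\right)}{-6 - 7} \cdot 18 = 23 + \frac{-7 - 12}{-13} \cdot 18 = 23 + \left(- \frac{1}{13}\right) \left(-19\right) 18 = 23 + \frac{19}{13} \cdot 18 = 23 + \frac{342}{13} = \frac{641}{13}$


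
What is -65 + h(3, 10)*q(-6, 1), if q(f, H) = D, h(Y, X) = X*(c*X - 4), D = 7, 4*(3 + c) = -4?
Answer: -3145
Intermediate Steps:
c = -4 (c = -3 + (¼)*(-4) = -3 - 1 = -4)
h(Y, X) = X*(-4 - 4*X) (h(Y, X) = X*(-4*X - 4) = X*(-4 - 4*X))
q(f, H) = 7
-65 + h(3, 10)*q(-6, 1) = -65 + (4*10*(-1 - 1*10))*7 = -65 + (4*10*(-1 - 10))*7 = -65 + (4*10*(-11))*7 = -65 - 440*7 = -65 - 3080 = -3145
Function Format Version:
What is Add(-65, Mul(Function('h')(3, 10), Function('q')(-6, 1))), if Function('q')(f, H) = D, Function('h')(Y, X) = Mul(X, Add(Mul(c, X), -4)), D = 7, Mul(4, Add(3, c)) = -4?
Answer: -3145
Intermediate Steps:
c = -4 (c = Add(-3, Mul(Rational(1, 4), -4)) = Add(-3, -1) = -4)
Function('h')(Y, X) = Mul(X, Add(-4, Mul(-4, X))) (Function('h')(Y, X) = Mul(X, Add(Mul(-4, X), -4)) = Mul(X, Add(-4, Mul(-4, X))))
Function('q')(f, H) = 7
Add(-65, Mul(Function('h')(3, 10), Function('q')(-6, 1))) = Add(-65, Mul(Mul(4, 10, Add(-1, Mul(-1, 10))), 7)) = Add(-65, Mul(Mul(4, 10, Add(-1, -10)), 7)) = Add(-65, Mul(Mul(4, 10, -11), 7)) = Add(-65, Mul(-440, 7)) = Add(-65, -3080) = -3145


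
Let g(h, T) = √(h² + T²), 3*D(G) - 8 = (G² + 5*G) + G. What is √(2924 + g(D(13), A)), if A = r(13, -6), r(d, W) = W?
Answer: √(2924 + √7261) ≈ 54.856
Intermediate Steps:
D(G) = 8/3 + 2*G + G²/3 (D(G) = 8/3 + ((G² + 5*G) + G)/3 = 8/3 + (G² + 6*G)/3 = 8/3 + (2*G + G²/3) = 8/3 + 2*G + G²/3)
A = -6
g(h, T) = √(T² + h²)
√(2924 + g(D(13), A)) = √(2924 + √((-6)² + (8/3 + 2*13 + (⅓)*13²)²)) = √(2924 + √(36 + (8/3 + 26 + (⅓)*169)²)) = √(2924 + √(36 + (8/3 + 26 + 169/3)²)) = √(2924 + √(36 + 85²)) = √(2924 + √(36 + 7225)) = √(2924 + √7261)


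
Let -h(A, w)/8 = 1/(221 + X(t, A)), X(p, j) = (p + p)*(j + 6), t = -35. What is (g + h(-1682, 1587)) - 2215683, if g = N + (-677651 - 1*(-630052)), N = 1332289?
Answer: -109429848221/117541 ≈ -9.3099e+5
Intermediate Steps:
g = 1284690 (g = 1332289 + (-677651 - 1*(-630052)) = 1332289 + (-677651 + 630052) = 1332289 - 47599 = 1284690)
X(p, j) = 2*p*(6 + j) (X(p, j) = (2*p)*(6 + j) = 2*p*(6 + j))
h(A, w) = -8/(-199 - 70*A) (h(A, w) = -8/(221 + 2*(-35)*(6 + A)) = -8/(221 + (-420 - 70*A)) = -8/(-199 - 70*A))
(g + h(-1682, 1587)) - 2215683 = (1284690 + 8/(199 + 70*(-1682))) - 2215683 = (1284690 + 8/(199 - 117740)) - 2215683 = (1284690 + 8/(-117541)) - 2215683 = (1284690 + 8*(-1/117541)) - 2215683 = (1284690 - 8/117541) - 2215683 = 151003747282/117541 - 2215683 = -109429848221/117541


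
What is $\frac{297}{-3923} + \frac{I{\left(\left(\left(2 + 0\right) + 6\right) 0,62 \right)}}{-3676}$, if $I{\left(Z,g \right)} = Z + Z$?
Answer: $- \frac{297}{3923} \approx -0.075707$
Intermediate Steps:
$I{\left(Z,g \right)} = 2 Z$
$\frac{297}{-3923} + \frac{I{\left(\left(\left(2 + 0\right) + 6\right) 0,62 \right)}}{-3676} = \frac{297}{-3923} + \frac{2 \left(\left(2 + 0\right) + 6\right) 0}{-3676} = 297 \left(- \frac{1}{3923}\right) + 2 \left(2 + 6\right) 0 \left(- \frac{1}{3676}\right) = - \frac{297}{3923} + 2 \cdot 8 \cdot 0 \left(- \frac{1}{3676}\right) = - \frac{297}{3923} + 2 \cdot 0 \left(- \frac{1}{3676}\right) = - \frac{297}{3923} + 0 \left(- \frac{1}{3676}\right) = - \frac{297}{3923} + 0 = - \frac{297}{3923}$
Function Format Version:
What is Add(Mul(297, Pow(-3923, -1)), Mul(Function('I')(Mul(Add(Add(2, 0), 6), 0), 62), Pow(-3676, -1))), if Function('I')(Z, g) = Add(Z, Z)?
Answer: Rational(-297, 3923) ≈ -0.075707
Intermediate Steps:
Function('I')(Z, g) = Mul(2, Z)
Add(Mul(297, Pow(-3923, -1)), Mul(Function('I')(Mul(Add(Add(2, 0), 6), 0), 62), Pow(-3676, -1))) = Add(Mul(297, Pow(-3923, -1)), Mul(Mul(2, Mul(Add(Add(2, 0), 6), 0)), Pow(-3676, -1))) = Add(Mul(297, Rational(-1, 3923)), Mul(Mul(2, Mul(Add(2, 6), 0)), Rational(-1, 3676))) = Add(Rational(-297, 3923), Mul(Mul(2, Mul(8, 0)), Rational(-1, 3676))) = Add(Rational(-297, 3923), Mul(Mul(2, 0), Rational(-1, 3676))) = Add(Rational(-297, 3923), Mul(0, Rational(-1, 3676))) = Add(Rational(-297, 3923), 0) = Rational(-297, 3923)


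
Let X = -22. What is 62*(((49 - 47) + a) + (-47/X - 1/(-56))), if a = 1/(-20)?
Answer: 391871/1540 ≈ 254.46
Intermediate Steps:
a = -1/20 ≈ -0.050000
62*(((49 - 47) + a) + (-47/X - 1/(-56))) = 62*(((49 - 47) - 1/20) + (-47/(-22) - 1/(-56))) = 62*((2 - 1/20) + (-47*(-1/22) - 1*(-1/56))) = 62*(39/20 + (47/22 + 1/56)) = 62*(39/20 + 1327/616) = 62*(12641/3080) = 391871/1540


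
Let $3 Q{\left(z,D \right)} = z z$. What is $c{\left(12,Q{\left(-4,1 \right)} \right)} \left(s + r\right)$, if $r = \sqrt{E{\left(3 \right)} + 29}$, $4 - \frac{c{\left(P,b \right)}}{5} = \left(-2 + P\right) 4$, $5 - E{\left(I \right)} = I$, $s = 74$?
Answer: $-13320 - 180 \sqrt{31} \approx -14322.0$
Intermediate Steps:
$Q{\left(z,D \right)} = \frac{z^{2}}{3}$ ($Q{\left(z,D \right)} = \frac{z z}{3} = \frac{z^{2}}{3}$)
$E{\left(I \right)} = 5 - I$
$c{\left(P,b \right)} = 60 - 20 P$ ($c{\left(P,b \right)} = 20 - 5 \left(-2 + P\right) 4 = 20 - 5 \left(-8 + 4 P\right) = 20 - \left(-40 + 20 P\right) = 60 - 20 P$)
$r = \sqrt{31}$ ($r = \sqrt{\left(5 - 3\right) + 29} = \sqrt{2 + 29} = \sqrt{31} \approx 5.5678$)
$c{\left(12,Q{\left(-4,1 \right)} \right)} \left(s + r\right) = \left(60 - 240\right) \left(74 + \sqrt{31}\right) = - 180 \left(74 + \sqrt{31}\right) = -13320 - 180 \sqrt{31}$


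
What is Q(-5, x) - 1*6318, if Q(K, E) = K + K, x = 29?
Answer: -6328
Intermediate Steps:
Q(K, E) = 2*K
Q(-5, x) - 1*6318 = 2*(-5) - 1*6318 = -10 - 6318 = -6328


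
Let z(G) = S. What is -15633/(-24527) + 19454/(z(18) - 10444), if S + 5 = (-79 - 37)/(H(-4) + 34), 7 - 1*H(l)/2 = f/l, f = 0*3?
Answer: -3765135135/3076102759 ≈ -1.2240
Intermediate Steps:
f = 0
H(l) = 14 (H(l) = 14 - 0/l = 14 - 2*0 = 14 + 0 = 14)
S = -89/12 (S = -5 + (-79 - 37)/(14 + 34) = -5 - 116/48 = -5 - 116*1/48 = -5 - 29/12 = -89/12 ≈ -7.4167)
z(G) = -89/12
-15633/(-24527) + 19454/(z(18) - 10444) = -15633/(-24527) + 19454/(-89/12 - 10444) = -15633*(-1/24527) + 19454/(-125417/12) = 15633/24527 + 19454*(-12/125417) = 15633/24527 - 233448/125417 = -3765135135/3076102759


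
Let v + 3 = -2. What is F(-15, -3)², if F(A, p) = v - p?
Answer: 4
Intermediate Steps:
v = -5 (v = -3 - 2 = -5)
F(A, p) = -5 - p
F(-15, -3)² = (-5 - 1*(-3))² = (-5 + 3)² = (-2)² = 4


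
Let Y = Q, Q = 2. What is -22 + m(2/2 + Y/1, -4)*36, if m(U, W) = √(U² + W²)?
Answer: 158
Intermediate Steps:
Y = 2
-22 + m(2/2 + Y/1, -4)*36 = -22 + √((2/2 + 2/1)² + (-4)²)*36 = -22 + √((2*(½) + 2*1)² + 16)*36 = -22 + √((1 + 2)² + 16)*36 = -22 + √(3² + 16)*36 = -22 + √(9 + 16)*36 = -22 + √25*36 = -22 + 5*36 = -22 + 180 = 158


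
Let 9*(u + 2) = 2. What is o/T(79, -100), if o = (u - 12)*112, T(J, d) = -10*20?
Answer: 1736/225 ≈ 7.7156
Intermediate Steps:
u = -16/9 (u = -2 + (1/9)*2 = -2 + 2/9 = -16/9 ≈ -1.7778)
T(J, d) = -200
o = -13888/9 (o = (-16/9 - 12)*112 = -124/9*112 = -13888/9 ≈ -1543.1)
o/T(79, -100) = -13888/9/(-200) = -13888/9*(-1/200) = 1736/225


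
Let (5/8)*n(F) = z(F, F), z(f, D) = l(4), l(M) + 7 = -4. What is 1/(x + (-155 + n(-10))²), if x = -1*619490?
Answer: -25/14742481 ≈ -1.6958e-6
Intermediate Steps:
x = -619490
l(M) = -11 (l(M) = -7 - 4 = -11)
z(f, D) = -11
n(F) = -88/5 (n(F) = (8/5)*(-11) = -88/5)
1/(x + (-155 + n(-10))²) = 1/(-619490 + (-155 - 88/5)²) = 1/(-619490 + (-863/5)²) = 1/(-619490 + 744769/25) = 1/(-14742481/25) = -25/14742481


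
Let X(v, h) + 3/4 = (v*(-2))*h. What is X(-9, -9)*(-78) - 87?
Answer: 25215/2 ≈ 12608.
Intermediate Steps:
X(v, h) = -¾ - 2*h*v (X(v, h) = -¾ + (v*(-2))*h = -¾ + (-2*v)*h = -¾ - 2*h*v)
X(-9, -9)*(-78) - 87 = (-¾ - 2*(-9)*(-9))*(-78) - 87 = (-¾ - 162)*(-78) - 87 = -651/4*(-78) - 87 = 25389/2 - 87 = 25215/2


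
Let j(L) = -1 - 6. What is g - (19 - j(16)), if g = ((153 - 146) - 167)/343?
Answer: -9078/343 ≈ -26.466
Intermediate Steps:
j(L) = -7
g = -160/343 (g = (7 - 167)*(1/343) = -160*1/343 = -160/343 ≈ -0.46647)
g - (19 - j(16)) = -160/343 - (19 - 1*(-7)) = -160/343 - (19 + 7) = -160/343 - 1*26 = -160/343 - 26 = -9078/343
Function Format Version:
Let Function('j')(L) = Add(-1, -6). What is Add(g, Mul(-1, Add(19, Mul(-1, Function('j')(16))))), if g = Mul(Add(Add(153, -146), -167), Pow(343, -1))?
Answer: Rational(-9078, 343) ≈ -26.466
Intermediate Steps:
Function('j')(L) = -7
g = Rational(-160, 343) (g = Mul(Add(7, -167), Rational(1, 343)) = Mul(-160, Rational(1, 343)) = Rational(-160, 343) ≈ -0.46647)
Add(g, Mul(-1, Add(19, Mul(-1, Function('j')(16))))) = Add(Rational(-160, 343), Mul(-1, Add(19, Mul(-1, -7)))) = Add(Rational(-160, 343), Mul(-1, Add(19, 7))) = Add(Rational(-160, 343), Mul(-1, 26)) = Add(Rational(-160, 343), -26) = Rational(-9078, 343)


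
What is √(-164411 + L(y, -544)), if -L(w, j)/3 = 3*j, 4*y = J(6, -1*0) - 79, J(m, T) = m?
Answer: I*√159515 ≈ 399.39*I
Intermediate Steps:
y = -73/4 (y = (6 - 79)/4 = (¼)*(-73) = -73/4 ≈ -18.250)
L(w, j) = -9*j
√(-164411 + L(y, -544)) = √(-164411 - 9*(-544)) = √(-164411 + 4896) = √(-159515) = I*√159515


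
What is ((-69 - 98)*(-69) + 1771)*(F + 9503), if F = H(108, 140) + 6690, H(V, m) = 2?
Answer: 215296330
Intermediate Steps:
F = 6692 (F = 2 + 6690 = 6692)
((-69 - 98)*(-69) + 1771)*(F + 9503) = ((-69 - 98)*(-69) + 1771)*(6692 + 9503) = (-167*(-69) + 1771)*16195 = (11523 + 1771)*16195 = 13294*16195 = 215296330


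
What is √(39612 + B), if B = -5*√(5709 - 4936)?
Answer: √(39612 - 5*√773) ≈ 198.68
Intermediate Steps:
B = -5*√773 ≈ -139.01
√(39612 + B) = √(39612 - 5*√773)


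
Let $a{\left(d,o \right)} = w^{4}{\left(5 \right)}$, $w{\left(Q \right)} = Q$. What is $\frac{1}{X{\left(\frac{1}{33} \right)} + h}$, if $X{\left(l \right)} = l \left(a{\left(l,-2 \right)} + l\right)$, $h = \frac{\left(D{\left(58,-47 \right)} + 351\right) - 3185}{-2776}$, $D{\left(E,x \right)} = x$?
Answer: $\frac{3023064}{60395185} \approx 0.050055$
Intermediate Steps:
$h = \frac{2881}{2776}$ ($h = \frac{\left(-47 + 351\right) - 3185}{-2776} = \left(304 - 3185\right) \left(- \frac{1}{2776}\right) = \left(-2881\right) \left(- \frac{1}{2776}\right) = \frac{2881}{2776} \approx 1.0378$)
$a{\left(d,o \right)} = 625$ ($a{\left(d,o \right)} = 5^{4} = 625$)
$X{\left(l \right)} = l \left(625 + l\right)$
$\frac{1}{X{\left(\frac{1}{33} \right)} + h} = \frac{1}{\frac{625 + \frac{1}{33}}{33} + \frac{2881}{2776}} = \frac{1}{\frac{1}{33} \cdot \frac{20626}{33} + \frac{2881}{2776}} = \frac{1}{\frac{20626}{1089} + \frac{2881}{2776}} = \frac{1}{\frac{60395185}{3023064}} = \frac{3023064}{60395185}$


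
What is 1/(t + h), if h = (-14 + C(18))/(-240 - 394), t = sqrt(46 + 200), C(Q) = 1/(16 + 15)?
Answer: -8510182/95024622647 + 386279716*sqrt(246)/95024622647 ≈ 0.063668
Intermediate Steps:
C(Q) = 1/31
t = sqrt(246) ≈ 15.684
h = 433/19654 (h = (-14 + 1/31)/(-240 - 394) = -433/31/(-634) = -433/31*(-1/634) = 433/19654 ≈ 0.022031)
1/(t + h) = 1/(sqrt(246) + 433/19654) = 1/(433/19654 + sqrt(246))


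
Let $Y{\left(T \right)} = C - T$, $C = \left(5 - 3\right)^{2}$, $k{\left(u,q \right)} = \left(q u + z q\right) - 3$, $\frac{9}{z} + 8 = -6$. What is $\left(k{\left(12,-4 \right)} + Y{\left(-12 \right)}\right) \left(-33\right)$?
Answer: $\frac{7491}{7} \approx 1070.1$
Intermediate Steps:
$z = - \frac{9}{14}$ ($z = \frac{9}{-8 - 6} = \frac{9}{-14} = 9 \left(- \frac{1}{14}\right) = - \frac{9}{14} \approx -0.64286$)
$k{\left(u,q \right)} = -3 - \frac{9 q}{14} + q u$ ($k{\left(u,q \right)} = \left(q u - \frac{9 q}{14}\right) - 3 = \left(- \frac{9 q}{14} + q u\right) - 3 = -3 - \frac{9 q}{14} + q u$)
$C = 4$ ($C = 2^{2} = 4$)
$Y{\left(T \right)} = 4 - T$
$\left(k{\left(12,-4 \right)} + Y{\left(-12 \right)}\right) \left(-33\right) = \left(\left(-3 - - \frac{18}{7} - 48\right) + \left(4 - -12\right)\right) \left(-33\right) = \left(\left(-3 + \frac{18}{7} - 48\right) + \left(4 + 12\right)\right) \left(-33\right) = \left(- \frac{339}{7} + 16\right) \left(-33\right) = \left(- \frac{227}{7}\right) \left(-33\right) = \frac{7491}{7}$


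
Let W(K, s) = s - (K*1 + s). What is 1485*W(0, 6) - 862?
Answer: -862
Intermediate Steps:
W(K, s) = -K (W(K, s) = s - (K + s) = s + (-K - s) = -K)
1485*W(0, 6) - 862 = 1485*(-1*0) - 862 = 1485*0 - 862 = 0 - 862 = -862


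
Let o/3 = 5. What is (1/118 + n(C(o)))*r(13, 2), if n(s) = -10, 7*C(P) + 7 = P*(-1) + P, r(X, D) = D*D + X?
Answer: -20043/118 ≈ -169.86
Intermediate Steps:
o = 15 (o = 3*5 = 15)
r(X, D) = X + D**2 (r(X, D) = D**2 + X = X + D**2)
C(P) = -1 (C(P) = -1 + (P*(-1) + P)/7 = -1 + (-P + P)/7 = -1 + (1/7)*0 = -1 + 0 = -1)
(1/118 + n(C(o)))*r(13, 2) = (1/118 - 10)*(13 + 2**2) = (1/118 - 10)*(13 + 4) = -1179/118*17 = -20043/118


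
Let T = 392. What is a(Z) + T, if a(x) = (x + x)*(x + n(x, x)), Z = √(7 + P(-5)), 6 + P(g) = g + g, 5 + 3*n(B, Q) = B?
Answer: 368 - 10*I ≈ 368.0 - 10.0*I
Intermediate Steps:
n(B, Q) = -5/3 + B/3
P(g) = -6 + 2*g (P(g) = -6 + (g + g) = -6 + 2*g)
Z = 3*I (Z = √(7 + (-6 + 2*(-5))) = √(7 + (-6 - 10)) = √(7 - 16) = √(-9) = 3*I ≈ 3.0*I)
a(x) = 2*x*(-5/3 + 4*x/3) (a(x) = (x + x)*(x + (-5/3 + x/3)) = (2*x)*(-5/3 + 4*x/3) = 2*x*(-5/3 + 4*x/3))
a(Z) + T = 2*(3*I)*(-5 + 4*(3*I))/3 + 392 = 2*(3*I)*(-5 + 12*I)/3 + 392 = 2*I*(-5 + 12*I) + 392 = 392 + 2*I*(-5 + 12*I)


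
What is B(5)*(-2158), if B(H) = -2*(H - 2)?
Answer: 12948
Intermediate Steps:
B(H) = 4 - 2*H (B(H) = -2*(-2 + H) = 4 - 2*H)
B(5)*(-2158) = (4 - 2*5)*(-2158) = (4 - 10)*(-2158) = -6*(-2158) = 12948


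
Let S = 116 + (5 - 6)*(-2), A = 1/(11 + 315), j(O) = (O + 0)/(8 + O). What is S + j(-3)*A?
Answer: 192337/1630 ≈ 118.00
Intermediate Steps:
j(O) = O/(8 + O)
A = 1/326 ≈ 0.0030675
S = 118 (S = 116 - 1*(-2) = 116 + 2 = 118)
S + j(-3)*A = 118 - 3/(8 - 3)*(1/326) = 118 - 3/5*(1/326) = 118 - 3*⅕*(1/326) = 118 - ⅗*1/326 = 118 - 3/1630 = 192337/1630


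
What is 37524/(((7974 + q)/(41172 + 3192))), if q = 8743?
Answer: 1664714736/16717 ≈ 99582.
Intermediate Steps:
37524/(((7974 + q)/(41172 + 3192))) = 37524/(((7974 + 8743)/(41172 + 3192))) = 37524/((16717/44364)) = 37524/((16717*(1/44364))) = 37524/(16717/44364) = 37524*(44364/16717) = 1664714736/16717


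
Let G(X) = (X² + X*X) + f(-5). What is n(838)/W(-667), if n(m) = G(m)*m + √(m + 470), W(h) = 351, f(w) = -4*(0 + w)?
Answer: 1176977704/351 + 2*√327/351 ≈ 3.3532e+6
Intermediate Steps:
f(w) = -4*w
G(X) = 20 + 2*X² (G(X) = (X² + X*X) - 4*(-5) = (X² + X²) + 20 = 2*X² + 20 = 20 + 2*X²)
n(m) = √(470 + m) + m*(20 + 2*m²) (n(m) = (20 + 2*m²)*m + √(m + 470) = m*(20 + 2*m²) + √(470 + m) = √(470 + m) + m*(20 + 2*m²))
n(838)/W(-667) = (√(470 + 838) + 2*838*(10 + 838²))/351 = (√1308 + 2*838*(10 + 702244))*(1/351) = (2*√327 + 2*838*702254)*(1/351) = (2*√327 + 1176977704)*(1/351) = (1176977704 + 2*√327)*(1/351) = 1176977704/351 + 2*√327/351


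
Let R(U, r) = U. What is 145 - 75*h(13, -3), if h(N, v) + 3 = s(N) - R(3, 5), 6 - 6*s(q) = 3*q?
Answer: 2015/2 ≈ 1007.5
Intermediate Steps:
s(q) = 1 - q/2
h(N, v) = -5 - N/2 (h(N, v) = -3 + ((1 - N/2) - 1*3) = -3 + ((1 - N/2) - 3) = -3 + (-2 - N/2) = -5 - N/2)
145 - 75*h(13, -3) = 145 - 75*(-5 - 1/2*13) = 145 - 75*(-5 - 13/2) = 145 - 75*(-23/2) = 145 + 1725/2 = 2015/2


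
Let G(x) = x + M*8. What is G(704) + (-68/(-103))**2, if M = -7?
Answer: 6879256/10609 ≈ 648.44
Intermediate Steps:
G(x) = -56 + x (G(x) = x - 7*8 = x - 56 = -56 + x)
G(704) + (-68/(-103))**2 = (-56 + 704) + (-68/(-103))**2 = 648 + (-68*(-1/103))**2 = 648 + (68/103)**2 = 648 + 4624/10609 = 6879256/10609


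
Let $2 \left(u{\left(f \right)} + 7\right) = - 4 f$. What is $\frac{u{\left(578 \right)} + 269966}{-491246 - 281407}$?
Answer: $- \frac{89601}{257551} \approx -0.3479$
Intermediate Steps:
$u{\left(f \right)} = -7 - 2 f$ ($u{\left(f \right)} = -7 + \frac{\left(-4\right) f}{2} = -7 - 2 f$)
$\frac{u{\left(578 \right)} + 269966}{-491246 - 281407} = \frac{\left(-7 - 1156\right) + 269966}{-491246 - 281407} = \frac{\left(-7 - 1156\right) + 269966}{-772653} = \left(-1163 + 269966\right) \left(- \frac{1}{772653}\right) = 268803 \left(- \frac{1}{772653}\right) = - \frac{89601}{257551}$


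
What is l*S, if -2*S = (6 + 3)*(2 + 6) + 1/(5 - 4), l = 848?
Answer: -30952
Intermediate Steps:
S = -73/2 (S = -((6 + 3)*(2 + 6) + 1/(5 - 4))/2 = -(9*8 + 1/1)/2 = -(72 + 1*1)/2 = -(72 + 1)/2 = -1/2*73 = -73/2 ≈ -36.500)
l*S = 848*(-73/2) = -30952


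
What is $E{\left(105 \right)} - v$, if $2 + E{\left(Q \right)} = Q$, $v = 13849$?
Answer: $-13746$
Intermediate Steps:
$E{\left(Q \right)} = -2 + Q$
$E{\left(105 \right)} - v = \left(-2 + 105\right) - 13849 = 103 - 13849 = -13746$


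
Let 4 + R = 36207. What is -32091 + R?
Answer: 4112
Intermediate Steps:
R = 36203 (R = -4 + 36207 = 36203)
-32091 + R = -32091 + 36203 = 4112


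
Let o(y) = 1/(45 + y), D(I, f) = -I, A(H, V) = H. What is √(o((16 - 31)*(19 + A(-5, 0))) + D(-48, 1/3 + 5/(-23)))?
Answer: √1306635/165 ≈ 6.9278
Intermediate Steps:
√(o((16 - 31)*(19 + A(-5, 0))) + D(-48, 1/3 + 5/(-23))) = √(1/(45 + (16 - 31)*(19 - 5)) - 1*(-48)) = √(1/(45 - 15*14) + 48) = √(1/(45 - 210) + 48) = √(1/(-165) + 48) = √(-1/165 + 48) = √(7919/165) = √1306635/165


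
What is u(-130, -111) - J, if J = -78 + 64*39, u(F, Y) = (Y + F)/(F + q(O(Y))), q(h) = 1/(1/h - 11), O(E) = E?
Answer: -384097376/158971 ≈ -2416.1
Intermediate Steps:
q(h) = 1/(-11 + 1/h)
u(F, Y) = (F + Y)/(F - Y/(-1 + 11*Y)) (u(F, Y) = (Y + F)/(F - Y/(-1 + 11*Y)) = (F + Y)/(F - Y/(-1 + 11*Y)))
J = 2418 (J = -78 + 2496 = 2418)
u(-130, -111) - J = (-1 + 11*(-111))*(-130 - 111)/(-1*(-111) - 130*(-1 + 11*(-111))) - 1*2418 = (-1 - 1221)*(-241)/(111 - 130*(-1 - 1221)) - 2418 = -1222*(-241)/(111 - 130*(-1222)) - 2418 = -1222*(-241)/(111 + 158860) - 2418 = -1222*(-241)/158971 - 2418 = (1/158971)*(-1222)*(-241) - 2418 = 294502/158971 - 2418 = -384097376/158971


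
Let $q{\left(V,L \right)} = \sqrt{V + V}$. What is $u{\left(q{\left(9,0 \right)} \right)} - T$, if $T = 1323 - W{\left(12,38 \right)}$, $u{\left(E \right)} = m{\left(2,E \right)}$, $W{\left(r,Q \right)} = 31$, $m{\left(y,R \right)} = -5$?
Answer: $-1297$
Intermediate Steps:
$q{\left(V,L \right)} = \sqrt{2} \sqrt{V}$ ($q{\left(V,L \right)} = \sqrt{2 V} = \sqrt{2} \sqrt{V}$)
$u{\left(E \right)} = -5$
$T = 1292$ ($T = 1323 - 31 = 1292$)
$u{\left(q{\left(9,0 \right)} \right)} - T = -5 - 1292 = -1297$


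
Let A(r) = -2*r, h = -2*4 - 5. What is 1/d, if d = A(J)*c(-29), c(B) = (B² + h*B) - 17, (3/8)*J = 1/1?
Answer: -3/19216 ≈ -0.00015612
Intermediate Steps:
h = -13 (h = -8 - 5 = -13)
J = 8/3 (J = (8/3)/1 = (8/3)*1 = 8/3 ≈ 2.6667)
c(B) = -17 + B² - 13*B (c(B) = (B² - 13*B) - 17 = -17 + B² - 13*B)
d = -19216/3 (d = (-2*8/3)*(-17 + (-29)² - 13*(-29)) = -16*(-17 + 841 + 377)/3 = -16/3*1201 = -19216/3 ≈ -6405.3)
1/d = 1/(-19216/3) = -3/19216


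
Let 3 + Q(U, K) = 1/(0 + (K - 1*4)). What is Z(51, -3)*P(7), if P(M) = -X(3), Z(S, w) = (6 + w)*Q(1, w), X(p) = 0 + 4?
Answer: 264/7 ≈ 37.714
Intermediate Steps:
Q(U, K) = -3 + 1/(-4 + K) (Q(U, K) = -3 + 1/(0 + (K - 1*4)) = -3 + 1/(0 + (K - 4)) = -3 + 1/(0 + (-4 + K)) = -3 + 1/(-4 + K))
X(p) = 4
Z(S, w) = (6 + w)*(13 - 3*w)/(-4 + w) (Z(S, w) = (6 + w)*((13 - 3*w)/(-4 + w)) = (6 + w)*(13 - 3*w)/(-4 + w))
P(M) = -4 (P(M) = -1*4 = -4)
Z(51, -3)*P(7) = -(-13 + 3*(-3))*(6 - 3)/(-4 - 3)*(-4) = -1*(-13 - 9)*3/(-7)*(-4) = -1*(-⅐)*(-22)*3*(-4) = -66/7*(-4) = 264/7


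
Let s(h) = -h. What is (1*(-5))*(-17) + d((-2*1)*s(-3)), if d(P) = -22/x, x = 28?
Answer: 1179/14 ≈ 84.214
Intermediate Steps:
d(P) = -11/14 (d(P) = -22/28 = -22*1/28 = -11/14)
(1*(-5))*(-17) + d((-2*1)*s(-3)) = (1*(-5))*(-17) - 11/14 = -5*(-17) - 11/14 = 85 - 11/14 = 1179/14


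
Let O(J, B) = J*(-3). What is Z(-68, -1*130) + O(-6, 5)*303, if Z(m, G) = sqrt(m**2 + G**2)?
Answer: 5454 + 2*sqrt(5381) ≈ 5600.7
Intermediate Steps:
O(J, B) = -3*J
Z(m, G) = sqrt(G**2 + m**2)
Z(-68, -1*130) + O(-6, 5)*303 = sqrt((-1*130)**2 + (-68)**2) - 3*(-6)*303 = sqrt((-130)**2 + 4624) + 18*303 = sqrt(16900 + 4624) + 5454 = sqrt(21524) + 5454 = 2*sqrt(5381) + 5454 = 5454 + 2*sqrt(5381)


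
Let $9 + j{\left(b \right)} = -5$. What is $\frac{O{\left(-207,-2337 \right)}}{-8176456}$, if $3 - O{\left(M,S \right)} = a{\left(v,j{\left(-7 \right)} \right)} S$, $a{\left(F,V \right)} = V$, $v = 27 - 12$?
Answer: $\frac{32715}{8176456} \approx 0.0040011$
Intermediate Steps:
$v = 15$ ($v = 27 - 12 = 15$)
$j{\left(b \right)} = -14$ ($j{\left(b \right)} = -9 - 5 = -14$)
$O{\left(M,S \right)} = 3 + 14 S$ ($O{\left(M,S \right)} = 3 - - 14 S = 3 + 14 S$)
$\frac{O{\left(-207,-2337 \right)}}{-8176456} = \frac{3 + 14 \left(-2337\right)}{-8176456} = \left(3 - 32718\right) \left(- \frac{1}{8176456}\right) = \left(-32715\right) \left(- \frac{1}{8176456}\right) = \frac{32715}{8176456}$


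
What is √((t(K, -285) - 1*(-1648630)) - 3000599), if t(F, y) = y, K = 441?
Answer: I*√1352254 ≈ 1162.9*I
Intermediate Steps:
√((t(K, -285) - 1*(-1648630)) - 3000599) = √((-285 - 1*(-1648630)) - 3000599) = √((-285 + 1648630) - 3000599) = √(1648345 - 3000599) = √(-1352254) = I*√1352254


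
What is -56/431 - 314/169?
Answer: -144798/72839 ≈ -1.9879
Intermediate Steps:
-56/431 - 314/169 = -144798/72839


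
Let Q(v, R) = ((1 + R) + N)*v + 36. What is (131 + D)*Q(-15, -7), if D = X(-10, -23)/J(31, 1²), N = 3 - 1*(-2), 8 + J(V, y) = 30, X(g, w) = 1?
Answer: 147033/22 ≈ 6683.3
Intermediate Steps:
J(V, y) = 22 (J(V, y) = -8 + 30 = 22)
N = 5 (N = 3 + 2 = 5)
D = 1/22 ≈ 0.045455
Q(v, R) = 36 + v*(6 + R) (Q(v, R) = ((1 + R) + 5)*v + 36 = (6 + R)*v + 36 = v*(6 + R) + 36 = 36 + v*(6 + R))
(131 + D)*Q(-15, -7) = (131 + 1/22)*(36 + 6*(-15) - 7*(-15)) = 2883*(36 - 90 + 105)/22 = (2883/22)*51 = 147033/22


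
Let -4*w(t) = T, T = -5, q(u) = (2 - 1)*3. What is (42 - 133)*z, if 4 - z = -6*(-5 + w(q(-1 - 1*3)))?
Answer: 3367/2 ≈ 1683.5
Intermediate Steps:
q(u) = 3 (q(u) = 1*3 = 3)
w(t) = 5/4 (w(t) = -1/4*(-5) = 5/4)
z = -37/2 (z = 4 - (-6)*(-5 + 5/4) = 4 - (-6)*(-15)/4 = 4 - 1*45/2 = 4 - 45/2 = -37/2 ≈ -18.500)
(42 - 133)*z = (42 - 133)*(-37/2) = -91*(-37/2) = 3367/2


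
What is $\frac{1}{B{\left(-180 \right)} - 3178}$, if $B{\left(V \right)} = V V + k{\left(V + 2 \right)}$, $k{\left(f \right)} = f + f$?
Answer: $\frac{1}{28866} \approx 3.4643 \cdot 10^{-5}$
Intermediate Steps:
$k{\left(f \right)} = 2 f$
$B{\left(V \right)} = 4 + V^{2} + 2 V$ ($B{\left(V \right)} = V V + 2 \left(V + 2\right) = V^{2} + 2 \left(2 + V\right) = V^{2} + \left(4 + 2 V\right) = 4 + V^{2} + 2 V$)
$\frac{1}{B{\left(-180 \right)} - 3178} = \frac{1}{\left(4 + \left(-180\right)^{2} + 2 \left(-180\right)\right) - 3178} = \frac{1}{\left(4 + 32400 - 360\right) - 3178} = \frac{1}{32044 - 3178} = \frac{1}{28866}$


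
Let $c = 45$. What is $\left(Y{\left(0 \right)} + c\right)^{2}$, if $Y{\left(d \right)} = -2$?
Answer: $1849$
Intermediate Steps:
$\left(Y{\left(0 \right)} + c\right)^{2} = \left(-2 + 45\right)^{2} = 43^{2} = 1849$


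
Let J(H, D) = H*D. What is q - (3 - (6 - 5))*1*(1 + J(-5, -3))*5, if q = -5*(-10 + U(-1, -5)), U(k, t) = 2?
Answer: -120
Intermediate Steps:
J(H, D) = D*H
q = 40 (q = -5*(-10 + 2) = -5*(-8) = 40)
q - (3 - (6 - 5))*1*(1 + J(-5, -3))*5 = 40 - (3 - (6 - 5))*1*(1 - 3*(-5))*5 = 40 - (3 - 1*1)*1*(1 + 15)*5 = 40 - (3 - 1)*1*16*5 = 40 - 2*1*80 = 40 - 2*80 = 40 - 1*160 = 40 - 160 = -120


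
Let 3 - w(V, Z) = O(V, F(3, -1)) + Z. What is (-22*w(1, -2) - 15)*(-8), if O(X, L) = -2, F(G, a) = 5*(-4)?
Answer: 1352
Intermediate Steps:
F(G, a) = -20
w(V, Z) = 5 - Z (w(V, Z) = 3 - (-2 + Z) = 3 + (2 - Z) = 5 - Z)
(-22*w(1, -2) - 15)*(-8) = (-22*(5 - 1*(-2)) - 15)*(-8) = (-22*(5 + 2) - 15)*(-8) = (-22*7 - 15)*(-8) = (-154 - 15)*(-8) = -169*(-8) = 1352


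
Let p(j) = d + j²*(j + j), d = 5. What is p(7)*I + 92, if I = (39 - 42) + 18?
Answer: 10457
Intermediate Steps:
I = 15 (I = -3 + 18 = 15)
p(j) = 5 + 2*j³ (p(j) = 5 + j²*(j + j) = 5 + j²*(2*j) = 5 + 2*j³)
p(7)*I + 92 = (5 + 2*7³)*15 + 92 = (5 + 2*343)*15 + 92 = (5 + 686)*15 + 92 = 691*15 + 92 = 10365 + 92 = 10457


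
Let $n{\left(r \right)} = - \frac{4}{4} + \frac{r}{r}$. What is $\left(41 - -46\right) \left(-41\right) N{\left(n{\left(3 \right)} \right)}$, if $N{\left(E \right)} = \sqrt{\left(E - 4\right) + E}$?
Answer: $- 7134 i \approx - 7134.0 i$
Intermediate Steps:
$n{\left(r \right)} = 0$ ($n{\left(r \right)} = \left(-4\right) \frac{1}{4} + 1 = -1 + 1 = 0$)
$N{\left(E \right)} = \sqrt{-4 + 2 E}$ ($N{\left(E \right)} = \sqrt{\left(E - 4\right) + E} = \sqrt{\left(-4 + E\right) + E} = \sqrt{-4 + 2 E}$)
$\left(41 - -46\right) \left(-41\right) N{\left(n{\left(3 \right)} \right)} = \left(41 - -46\right) \left(-41\right) \sqrt{-4 + 2 \cdot 0} = \left(41 + 46\right) \left(-41\right) \sqrt{-4 + 0} = 87 \left(-41\right) \sqrt{-4} = - 3567 \cdot 2 i = - 7134 i$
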